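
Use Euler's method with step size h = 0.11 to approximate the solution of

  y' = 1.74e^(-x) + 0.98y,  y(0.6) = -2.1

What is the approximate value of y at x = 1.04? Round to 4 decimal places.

Euler: y_{n+1} = y_n + h·f(x_n, y_n).
x=0.600000, y=-2.100000: f=-1.103068 → y ← -2.100000 + 0.11·(-1.103068) = -2.221337
x=0.710000, y=-2.221337: f=-1.321450 → y ← -2.221337 + 0.11·(-1.321450) = -2.366697
x=0.820000, y=-2.366697: f=-1.553012 → y ← -2.366697 + 0.11·(-1.553012) = -2.537528
x=0.930000, y=-2.537528: f=-1.800254 → y ← -2.537528 + 0.11·(-1.800254) = -2.735556
y(1.04) ≈ -2.7356

-2.7356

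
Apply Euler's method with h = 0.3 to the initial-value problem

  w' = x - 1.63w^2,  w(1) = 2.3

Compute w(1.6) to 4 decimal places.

0.4031

Euler: w_{n+1} = w_n + h·f(x_n, w_n).
x=1.000000, w=2.300000: f=-7.622700 → w ← 2.300000 + 0.3·(-7.622700) = 0.013190
x=1.300000, w=0.013190: f=1.299716 → w ← 0.013190 + 0.3·1.299716 = 0.403105
w(1.6) ≈ 0.4031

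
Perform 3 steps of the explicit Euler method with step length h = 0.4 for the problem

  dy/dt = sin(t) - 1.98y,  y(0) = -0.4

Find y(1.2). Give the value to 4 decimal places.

0.3157

Euler: y_{n+1} = y_n + h·f(t_n, y_n).
t=0.000000, y=-0.400000: f=0.792000 → y ← -0.400000 + 0.4·0.792000 = -0.083200
t=0.400000, y=-0.083200: f=0.554154 → y ← -0.083200 + 0.4·0.554154 = 0.138462
t=0.800000, y=0.138462: f=0.443202 → y ← 0.138462 + 0.4·0.443202 = 0.315742
y(1.2) ≈ 0.3157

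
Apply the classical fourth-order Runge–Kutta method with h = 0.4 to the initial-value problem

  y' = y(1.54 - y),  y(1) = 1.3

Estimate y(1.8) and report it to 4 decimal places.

1.4612

RK4: k1 = f(t_n, y_n); k2 = f(t_n + h/2, y_n + (h/2)·k1); k3 = f(t_n + h/2, y_n + (h/2)·k2); k4 = f(t_n + h, y_n + h·k3); y_{n+1} = y_n + (h/6)·(k1 + 2k2 + 2k3 + k4).
t=1.000000, y=1.300000:
  k1 = f(1.000000, 1.300000) = 0.312000
  k2 = f(1.200000, 1.362400) = 0.241962
  k3 = f(1.200000, 1.348392) = 0.258362
  k4 = f(1.400000, 1.403345) = 0.191774
  y ← 1.300000 + (0.4/6)·(k1 + 2k2 + 2k3 + k4) = 1.400295
t=1.400000, y=1.400295:
  k1 = f(1.400000, 1.400295) = 0.195628
  k2 = f(1.600000, 1.439421) = 0.144776
  k3 = f(1.600000, 1.429250) = 0.158289
  k4 = f(1.800000, 1.463611) = 0.111804
  y ← 1.400295 + (0.4/6)·(k1 + 2k2 + 2k3 + k4) = 1.461199
y(1.8) ≈ 1.4612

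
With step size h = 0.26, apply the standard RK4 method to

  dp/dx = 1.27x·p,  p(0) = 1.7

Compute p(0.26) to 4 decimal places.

RK4: k1 = f(x_n, p_n); k2 = f(x_n + h/2, p_n + (h/2)·k1); k3 = f(x_n + h/2, p_n + (h/2)·k2); k4 = f(x_n + h, p_n + h·k3); p_{n+1} = p_n + (h/6)·(k1 + 2k2 + 2k3 + k4).
x=0.000000, p=1.700000:
  k1 = f(0.000000, 1.700000) = 0.000000
  k2 = f(0.130000, 1.700000) = 0.280670
  k3 = f(0.130000, 1.736487) = 0.286694
  k4 = f(0.260000, 1.774540) = 0.585953
  p ← 1.700000 + (0.26/6)·(k1 + 2k2 + 2k3 + k4) = 1.774563
p(0.26) ≈ 1.7746

1.7746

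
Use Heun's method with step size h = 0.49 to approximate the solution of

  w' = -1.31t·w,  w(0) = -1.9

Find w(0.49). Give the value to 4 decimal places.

-1.6012

Heun: k1 = f(t_n, w_n); k2 = f(t_n + h, w_n + h·k1); w_{n+1} = w_n + (h/2)·(k1 + k2).
t=0.000000, w=-1.900000:
  k1 = f(0.000000, -1.900000) = 0.000000
  k2 = f(0.490000, -1.900000) = 1.219610
  w ← -1.900000 + (0.49/2)·(0.000000 + 1.219610) = -1.601196
w(0.49) ≈ -1.6012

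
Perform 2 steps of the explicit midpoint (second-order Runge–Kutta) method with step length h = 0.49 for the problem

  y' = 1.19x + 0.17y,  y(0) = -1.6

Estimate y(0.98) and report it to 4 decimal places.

-1.2940

Midpoint: k1 = f(x_n, y_n); k2 = f(x_n + h/2, y_n + (h/2)·k1); y_{n+1} = y_n + h·k2.
x=0.000000, y=-1.600000:
  k1 = f(0.000000, -1.600000) = -0.272000
  k2 = f(0.245000, -1.666640) = 0.008221
  y ← -1.600000 + 0.49·0.008221 = -1.595972
x=0.490000, y=-1.595972:
  k1 = f(0.490000, -1.595972) = 0.311785
  k2 = f(0.735000, -1.519584) = 0.616321
  y ← -1.595972 + 0.49·0.616321 = -1.293974
y(0.98) ≈ -1.2940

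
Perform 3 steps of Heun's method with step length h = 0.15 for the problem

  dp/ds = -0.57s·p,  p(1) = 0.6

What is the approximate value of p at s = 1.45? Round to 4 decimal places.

0.4385

Heun: k1 = f(s_n, p_n); k2 = f(s_n + h, p_n + h·k1); p_{n+1} = p_n + (h/2)·(k1 + k2).
s=1.000000, p=0.600000:
  k1 = f(1.000000, 0.600000) = -0.342000
  k2 = f(1.150000, 0.548700) = -0.359673
  p ← 0.600000 + (0.15/2)·(-0.342000 + (-0.359673)) = 0.547375
s=1.150000, p=0.547375:
  k1 = f(1.150000, 0.547375) = -0.358804
  k2 = f(1.300000, 0.493554) = -0.365723
  p ← 0.547375 + (0.15/2)·(-0.358804 + (-0.365723)) = 0.493035
s=1.300000, p=0.493035:
  k1 = f(1.300000, 0.493035) = -0.365339
  k2 = f(1.450000, 0.438234) = -0.362201
  p ← 0.493035 + (0.15/2)·(-0.365339 + (-0.362201)) = 0.438470
p(1.45) ≈ 0.4385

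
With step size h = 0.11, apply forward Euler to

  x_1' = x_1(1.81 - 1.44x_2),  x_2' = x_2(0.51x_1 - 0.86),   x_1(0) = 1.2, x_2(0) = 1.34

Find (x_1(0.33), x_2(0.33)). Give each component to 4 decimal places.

1.1737, 1.2304

Euler on (x_1,x_2): x_1_{n+1} = x_1_n + h·x_1', x_2_{n+1} = x_2_n + h·x_2'.
0.000000: (1.200000, 1.340000); f=(-0.143520, -0.332320) → (1.184213, 1.303445)
0.110000: (1.184213, 1.303445); f=(-0.079295, -0.333749) → (1.175490, 1.266732)
0.220000: (1.175490, 1.266732); f=(-0.016568, -0.329984) → (1.173668, 1.230434)
(x_1(0.33), x_2(0.33)) ≈ (1.1737, 1.2304)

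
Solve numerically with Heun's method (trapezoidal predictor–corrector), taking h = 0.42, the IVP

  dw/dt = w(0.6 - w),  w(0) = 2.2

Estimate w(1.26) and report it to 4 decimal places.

Heun: k1 = f(t_n, w_n); k2 = f(t_n + h, w_n + h·k1); w_{n+1} = w_n + (h/2)·(k1 + k2).
t=0.000000, w=2.200000:
  k1 = f(0.000000, 2.200000) = -3.520000
  k2 = f(0.420000, 0.721600) = -0.087747
  w ← 2.200000 + (0.42/2)·(-3.520000 + (-0.087747)) = 1.442373
t=0.420000, w=1.442373:
  k1 = f(0.420000, 1.442373) = -1.215017
  k2 = f(0.840000, 0.932066) = -0.309508
  w ← 1.442373 + (0.42/2)·(-1.215017 + (-0.309508)) = 1.122223
t=0.840000, w=1.122223:
  k1 = f(0.840000, 1.122223) = -0.586051
  k2 = f(1.260000, 0.876082) = -0.241870
  w ← 1.122223 + (0.42/2)·(-0.586051 + (-0.241870)) = 0.948360
w(1.26) ≈ 0.9484

0.9484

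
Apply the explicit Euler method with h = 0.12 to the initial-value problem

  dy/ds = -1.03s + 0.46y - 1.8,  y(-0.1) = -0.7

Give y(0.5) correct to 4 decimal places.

Euler: y_{n+1} = y_n + h·f(s_n, y_n).
s=-0.100000, y=-0.700000: f=-2.019000 → y ← -0.700000 + 0.12·(-2.019000) = -0.942280
s=0.020000, y=-0.942280: f=-2.254049 → y ← -0.942280 + 0.12·(-2.254049) = -1.212766
s=0.140000, y=-1.212766: f=-2.502072 → y ← -1.212766 + 0.12·(-2.502072) = -1.513015
s=0.260000, y=-1.513015: f=-2.763787 → y ← -1.513015 + 0.12·(-2.763787) = -1.844669
s=0.380000, y=-1.844669: f=-3.039948 → y ← -1.844669 + 0.12·(-3.039948) = -2.209463
y(0.5) ≈ -2.2095

-2.2095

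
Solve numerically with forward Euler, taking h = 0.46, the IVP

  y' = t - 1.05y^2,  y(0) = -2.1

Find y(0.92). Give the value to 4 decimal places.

-12.6608

Euler: y_{n+1} = y_n + h·f(t_n, y_n).
t=0.000000, y=-2.100000: f=-4.630500 → y ← -2.100000 + 0.46·(-4.630500) = -4.230030
t=0.460000, y=-4.230030: f=-18.327811 → y ← -4.230030 + 0.46·(-18.327811) = -12.660823
y(0.92) ≈ -12.6608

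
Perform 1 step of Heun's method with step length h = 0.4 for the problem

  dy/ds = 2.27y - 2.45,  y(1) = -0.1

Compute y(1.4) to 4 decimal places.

Heun: k1 = f(s_n, y_n); k2 = f(s_n + h, y_n + h·k1); y_{n+1} = y_n + (h/2)·(k1 + k2).
s=1.000000, y=-0.100000:
  k1 = f(1.000000, -0.100000) = -2.677000
  k2 = f(1.400000, -1.170800) = -5.107716
  y ← -0.100000 + (0.4/2)·(-2.677000 + (-5.107716)) = -1.656943
y(1.4) ≈ -1.6569

-1.6569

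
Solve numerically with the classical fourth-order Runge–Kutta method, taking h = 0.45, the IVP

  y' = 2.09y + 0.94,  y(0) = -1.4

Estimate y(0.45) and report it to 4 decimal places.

RK4: k1 = f(x_n, y_n); k2 = f(x_n + h/2, y_n + (h/2)·k1); k3 = f(x_n + h/2, y_n + (h/2)·k2); k4 = f(x_n + h, y_n + h·k3); y_{n+1} = y_n + (h/6)·(k1 + 2k2 + 2k3 + k4).
x=0.000000, y=-1.400000:
  k1 = f(0.000000, -1.400000) = -1.986000
  k2 = f(0.225000, -1.846850) = -2.919916
  k3 = f(0.225000, -2.056981) = -3.359091
  k4 = f(0.450000, -2.911591) = -5.145225
  y ← -1.400000 + (0.45/6)·(k1 + 2k2 + 2k3 + k4) = -2.876693
y(0.45) ≈ -2.8767

-2.8767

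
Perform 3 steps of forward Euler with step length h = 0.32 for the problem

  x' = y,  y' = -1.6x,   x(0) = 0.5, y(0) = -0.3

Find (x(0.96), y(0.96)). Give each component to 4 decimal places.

-0.0180, -0.8786

Euler on (x,y): x_{n+1} = x_n + h·x', y_{n+1} = y_n + h·y'.
0.000000: (0.500000, -0.300000); f=(-0.300000, -0.800000) → (0.404000, -0.556000)
0.320000: (0.404000, -0.556000); f=(-0.556000, -0.646400) → (0.226080, -0.762848)
0.640000: (0.226080, -0.762848); f=(-0.762848, -0.361728) → (-0.018031, -0.878601)
(x(0.96), y(0.96)) ≈ (-0.0180, -0.8786)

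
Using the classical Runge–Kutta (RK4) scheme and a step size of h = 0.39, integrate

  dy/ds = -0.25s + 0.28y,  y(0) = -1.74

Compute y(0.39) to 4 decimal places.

RK4: k1 = f(s_n, y_n); k2 = f(s_n + h/2, y_n + (h/2)·k1); k3 = f(s_n + h/2, y_n + (h/2)·k2); k4 = f(s_n + h, y_n + h·k3); y_{n+1} = y_n + (h/6)·(k1 + 2k2 + 2k3 + k4).
s=0.000000, y=-1.740000:
  k1 = f(0.000000, -1.740000) = -0.487200
  k2 = f(0.195000, -1.835004) = -0.562551
  k3 = f(0.195000, -1.849697) = -0.566665
  k4 = f(0.390000, -1.960999) = -0.646580
  y ← -1.740000 + (0.39/6)·(k1 + 2k2 + 2k3 + k4) = -1.960494
y(0.39) ≈ -1.9605

-1.9605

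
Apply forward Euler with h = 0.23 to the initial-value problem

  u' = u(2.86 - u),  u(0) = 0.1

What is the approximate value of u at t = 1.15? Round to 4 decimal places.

0.9940

Euler: u_{n+1} = u_n + h·f(t_n, u_n).
t=0.000000, u=0.100000: f=0.276000 → u ← 0.100000 + 0.23·0.276000 = 0.163480
t=0.230000, u=0.163480: f=0.440827 → u ← 0.163480 + 0.23·0.440827 = 0.264870
t=0.460000, u=0.264870: f=0.687373 → u ← 0.264870 + 0.23·0.687373 = 0.422966
t=0.690000, u=0.422966: f=1.030782 → u ← 0.422966 + 0.23·1.030782 = 0.660046
t=0.920000, u=0.660046: f=1.452071 → u ← 0.660046 + 0.23·1.452071 = 0.994022
u(1.15) ≈ 0.9940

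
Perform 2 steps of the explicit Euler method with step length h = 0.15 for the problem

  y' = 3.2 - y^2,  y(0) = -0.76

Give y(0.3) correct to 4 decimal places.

Euler: y_{n+1} = y_n + h·f(x_n, y_n).
x=0.000000, y=-0.760000: f=2.622400 → y ← -0.760000 + 0.15·2.622400 = -0.366640
x=0.150000, y=-0.366640: f=3.065575 → y ← -0.366640 + 0.15·3.065575 = 0.093196
y(0.3) ≈ 0.0932

0.0932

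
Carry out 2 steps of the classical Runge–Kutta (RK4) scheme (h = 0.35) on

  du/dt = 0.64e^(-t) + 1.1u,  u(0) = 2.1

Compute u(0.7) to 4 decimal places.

RK4: k1 = f(t_n, u_n); k2 = f(t_n + h/2, u_n + (h/2)·k1); k3 = f(t_n + h/2, u_n + (h/2)·k2); k4 = f(t_n + h, u_n + h·k3); u_{n+1} = u_n + (h/6)·(k1 + 2k2 + 2k3 + k4).
t=0.000000, u=2.100000:
  k1 = f(0.000000, 2.100000) = 2.950000
  k2 = f(0.175000, 2.616250) = 3.415127
  k3 = f(0.175000, 2.697647) = 3.504665
  k4 = f(0.350000, 3.326633) = 4.110296
  u ← 2.100000 + (0.35/6)·(k1 + 2k2 + 2k3 + k4) = 3.319160
t=0.350000, u=3.319160:
  k1 = f(0.350000, 3.319160) = 4.102076
  k2 = f(0.525000, 4.037023) = 4.819321
  k3 = f(0.525000, 4.162541) = 4.957390
  k4 = f(0.700000, 5.054246) = 5.877486
  u ← 3.319160 + (0.35/6)·(k1 + 2k2 + 2k3 + k4) = 5.041917
u(0.7) ≈ 5.0419

5.0419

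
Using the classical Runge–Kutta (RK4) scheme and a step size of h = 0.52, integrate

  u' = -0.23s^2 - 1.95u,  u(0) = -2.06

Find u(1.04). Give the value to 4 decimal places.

RK4: k1 = f(s_n, u_n); k2 = f(s_n + h/2, u_n + (h/2)·k1); k3 = f(s_n + h/2, u_n + (h/2)·k2); k4 = f(s_n + h, u_n + h·k3); u_{n+1} = u_n + (h/6)·(k1 + 2k2 + 2k3 + k4).
s=0.000000, u=-2.060000:
  k1 = f(0.000000, -2.060000) = 4.017000
  k2 = f(0.260000, -1.015580) = 1.964833
  k3 = f(0.260000, -1.549143) = 3.005282
  k4 = f(0.520000, -0.497254) = 0.907452
  u ← -2.060000 + (0.52/6)·(k1 + 2k2 + 2k3 + k4) = -0.771728
s=0.520000, u=-0.771728:
  k1 = f(0.520000, -0.771728) = 1.442677
  k2 = f(0.780000, -0.396632) = 0.633500
  k3 = f(0.780000, -0.607018) = 1.043752
  k4 = f(1.040000, -0.228976) = 0.197736
  u ← -0.771728 + (0.52/6)·(k1 + 2k2 + 2k3 + k4) = -0.338835
u(1.04) ≈ -0.3388

-0.3388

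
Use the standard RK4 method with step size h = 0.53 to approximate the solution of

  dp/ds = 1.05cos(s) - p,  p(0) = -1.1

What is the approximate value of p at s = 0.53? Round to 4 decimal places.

-0.2389

RK4: k1 = f(s_n, p_n); k2 = f(s_n + h/2, p_n + (h/2)·k1); k3 = f(s_n + h/2, p_n + (h/2)·k2); k4 = f(s_n + h, p_n + h·k3); p_{n+1} = p_n + (h/6)·(k1 + 2k2 + 2k3 + k4).
s=0.000000, p=-1.100000:
  k1 = f(0.000000, -1.100000) = 2.150000
  k2 = f(0.265000, -0.530250) = 1.543597
  k3 = f(0.265000, -0.690947) = 1.704294
  k4 = f(0.530000, -0.196724) = 1.102672
  p ← -1.100000 + (0.53/6)·(k1 + 2k2 + 2k3 + k4) = -0.238887
p(0.53) ≈ -0.2389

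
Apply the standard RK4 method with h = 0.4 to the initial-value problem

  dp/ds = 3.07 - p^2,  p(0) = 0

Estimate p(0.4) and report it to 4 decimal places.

1.0566

RK4: k1 = f(s_n, p_n); k2 = f(s_n + h/2, p_n + (h/2)·k1); k3 = f(s_n + h/2, p_n + (h/2)·k2); k4 = f(s_n + h, p_n + h·k3); p_{n+1} = p_n + (h/6)·(k1 + 2k2 + 2k3 + k4).
s=0.000000, p=0.000000:
  k1 = f(0.000000, 0.000000) = 3.070000
  k2 = f(0.200000, 0.614000) = 2.693004
  k3 = f(0.200000, 0.538601) = 2.779909
  k4 = f(0.400000, 1.111964) = 1.833537
  p ← 0.000000 + (0.4/6)·(k1 + 2k2 + 2k3 + k4) = 1.056624
p(0.4) ≈ 1.0566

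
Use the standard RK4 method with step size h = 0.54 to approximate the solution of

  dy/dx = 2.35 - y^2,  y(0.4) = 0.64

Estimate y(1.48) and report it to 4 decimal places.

1.4664

RK4: k1 = f(x_n, y_n); k2 = f(x_n + h/2, y_n + (h/2)·k1); k3 = f(x_n + h/2, y_n + (h/2)·k2); k4 = f(x_n + h, y_n + h·k3); y_{n+1} = y_n + (h/6)·(k1 + 2k2 + 2k3 + k4).
x=0.400000, y=0.640000:
  k1 = f(0.400000, 0.640000) = 1.940400
  k2 = f(0.670000, 1.163908) = 0.995318
  k3 = f(0.670000, 0.908736) = 1.524199
  k4 = f(0.940000, 1.463067) = 0.209434
  y ← 0.640000 + (0.54/6)·(k1 + 2k2 + 2k3 + k4) = 1.286998
x=0.940000, y=1.286998:
  k1 = f(0.940000, 1.286998) = 0.693636
  k2 = f(1.210000, 1.474280) = 0.176499
  k3 = f(1.210000, 1.334653) = 0.568702
  k4 = f(1.480000, 1.594097) = -0.191145
  y ← 1.286998 + (0.54/6)·(k1 + 2k2 + 2k3 + k4) = 1.466358
y(1.48) ≈ 1.4664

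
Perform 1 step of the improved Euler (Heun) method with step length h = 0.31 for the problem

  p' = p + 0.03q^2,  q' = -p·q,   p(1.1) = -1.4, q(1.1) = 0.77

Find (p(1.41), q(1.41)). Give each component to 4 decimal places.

Heun on (p,q): k1 = f(t_n, state_n); k2 = f(t_n + h, state_n + h·k1); state_{n+1} = state_n + (h/2)·(k1 + k2).
1.100000: (-1.400000, 0.770000)
  k1 = (-1.382213, 1.078000)
  predictor → (-1.828486, 1.104180)
  k2 = (-1.791910, 2.018978)
  → (-1.891989, 1.250032)
(p(1.41), q(1.41)) ≈ (-1.8920, 1.2500)

-1.8920, 1.2500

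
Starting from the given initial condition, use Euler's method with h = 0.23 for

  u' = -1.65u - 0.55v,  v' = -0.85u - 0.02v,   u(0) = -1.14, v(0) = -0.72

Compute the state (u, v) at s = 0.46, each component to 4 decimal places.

-0.3199, -0.3711

Euler on (u,v): u_{n+1} = u_n + h·u', v_{n+1} = v_n + h·v'.
0.000000: (-1.140000, -0.720000); f=(2.277000, 0.983400) → (-0.616290, -0.493818)
0.230000: (-0.616290, -0.493818); f=(1.288478, 0.533723) → (-0.319940, -0.371062)
(u(0.46), v(0.46)) ≈ (-0.3199, -0.3711)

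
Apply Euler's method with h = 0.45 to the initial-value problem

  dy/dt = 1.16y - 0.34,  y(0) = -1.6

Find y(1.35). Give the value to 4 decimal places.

Euler: y_{n+1} = y_n + h·f(t_n, y_n).
t=0.000000, y=-1.600000: f=-2.196000 → y ← -1.600000 + 0.45·(-2.196000) = -2.588200
t=0.450000, y=-2.588200: f=-3.342312 → y ← -2.588200 + 0.45·(-3.342312) = -4.092240
t=0.900000, y=-4.092240: f=-5.086999 → y ← -4.092240 + 0.45·(-5.086999) = -6.381390
y(1.35) ≈ -6.3814

-6.3814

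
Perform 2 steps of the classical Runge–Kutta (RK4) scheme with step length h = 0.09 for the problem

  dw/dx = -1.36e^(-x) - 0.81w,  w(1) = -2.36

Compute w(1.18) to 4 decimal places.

-2.1163

RK4: k1 = f(x_n, w_n); k2 = f(x_n + h/2, w_n + (h/2)·k1); k3 = f(x_n + h/2, w_n + (h/2)·k2); k4 = f(x_n + h, w_n + h·k3); w_{n+1} = w_n + (h/6)·(k1 + 2k2 + 2k3 + k4).
x=1.000000, w=-2.360000:
  k1 = f(1.000000, -2.360000) = 1.411284
  k2 = f(1.045000, -2.296492) = 1.381858
  k3 = f(1.045000, -2.297816) = 1.382930
  k4 = f(1.090000, -2.235536) = 1.353530
  w ← -2.360000 + (0.09/6)·(k1 + 2k2 + 2k3 + k4) = -2.235584
x=1.090000, w=-2.235584:
  k1 = f(1.090000, -2.235584) = 1.353569
  k2 = f(1.135000, -2.174674) = 1.324351
  k3 = f(1.135000, -2.175988) = 1.325416
  k4 = f(1.180000, -2.116297) = 1.296301
  w ← -2.235584 + (0.09/6)·(k1 + 2k2 + 2k3 + k4) = -2.116343
w(1.18) ≈ -2.1163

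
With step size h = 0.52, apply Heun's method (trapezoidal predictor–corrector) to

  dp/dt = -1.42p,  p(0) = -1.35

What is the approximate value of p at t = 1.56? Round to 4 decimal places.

-0.2058

Heun: k1 = f(t_n, p_n); k2 = f(t_n + h, p_n + h·k1); p_{n+1} = p_n + (h/2)·(k1 + k2).
t=0.000000, p=-1.350000:
  k1 = f(0.000000, -1.350000) = 1.917000
  k2 = f(0.520000, -0.353160) = 0.501487
  p ← -1.350000 + (0.52/2)·(1.917000 + 0.501487) = -0.721193
t=0.520000, p=-0.721193:
  k1 = f(0.520000, -0.721193) = 1.024095
  k2 = f(1.040000, -0.188664) = 0.267903
  p ← -0.721193 + (0.52/2)·(1.024095 + 0.267903) = -0.385274
t=1.040000, p=-0.385274:
  k1 = f(1.040000, -0.385274) = 0.547089
  k2 = f(1.560000, -0.100788) = 0.143118
  p ← -0.385274 + (0.52/2)·(0.547089 + 0.143118) = -0.205820
p(1.56) ≈ -0.2058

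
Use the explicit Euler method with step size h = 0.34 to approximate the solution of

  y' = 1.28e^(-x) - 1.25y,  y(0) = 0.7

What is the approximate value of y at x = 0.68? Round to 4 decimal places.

Euler: y_{n+1} = y_n + h·f(x_n, y_n).
x=0.000000, y=0.700000: f=0.405000 → y ← 0.700000 + 0.34·0.405000 = 0.837700
x=0.340000, y=0.837700: f=-0.136059 → y ← 0.837700 + 0.34·(-0.136059) = 0.791440
y(0.68) ≈ 0.7914

0.7914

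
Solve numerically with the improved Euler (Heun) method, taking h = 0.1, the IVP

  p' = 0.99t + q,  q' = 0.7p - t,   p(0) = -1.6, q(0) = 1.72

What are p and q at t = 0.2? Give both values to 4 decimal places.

Heun on (p,q): k1 = f(t_n, state_n); k2 = f(t_n + h, state_n + h·k1); state_{n+1} = state_n + (h/2)·(k1 + k2).
0.000000: (-1.600000, 1.720000)
  k1 = (1.720000, -1.120000)
  predictor → (-1.428000, 1.608000)
  k2 = (1.707000, -1.099600)
  → (-1.428650, 1.609020)
0.100000: (-1.428650, 1.609020)
  k1 = (1.708020, -1.100055)
  predictor → (-1.257848, 1.499014)
  k2 = (1.697014, -1.080494)
  → (-1.258398, 1.499993)
(p(0.2), q(0.2)) ≈ (-1.2584, 1.5000)

-1.2584, 1.5000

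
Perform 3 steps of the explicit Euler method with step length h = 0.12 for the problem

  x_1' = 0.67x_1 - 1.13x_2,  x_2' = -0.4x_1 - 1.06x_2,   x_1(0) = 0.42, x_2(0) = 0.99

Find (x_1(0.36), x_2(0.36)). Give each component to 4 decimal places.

0.1515, 0.6184

Euler on (x_1,x_2): x_1_{n+1} = x_1_n + h·x_1', x_2_{n+1} = x_2_n + h·x_2'.
0.000000: (0.420000, 0.990000); f=(-0.837300, -1.217400) → (0.319524, 0.843912)
0.120000: (0.319524, 0.843912); f=(-0.739539, -1.022356) → (0.230779, 0.721229)
0.240000: (0.230779, 0.721229); f=(-0.660367, -0.856815) → (0.151535, 0.618411)
(x_1(0.36), x_2(0.36)) ≈ (0.1515, 0.6184)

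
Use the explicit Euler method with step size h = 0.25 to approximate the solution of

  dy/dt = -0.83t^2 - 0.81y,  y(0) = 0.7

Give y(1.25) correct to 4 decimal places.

-0.1143

Euler: y_{n+1} = y_n + h·f(t_n, y_n).
t=0.000000, y=0.700000: f=-0.567000 → y ← 0.700000 + 0.25·(-0.567000) = 0.558250
t=0.250000, y=0.558250: f=-0.504057 → y ← 0.558250 + 0.25·(-0.504057) = 0.432236
t=0.500000, y=0.432236: f=-0.557611 → y ← 0.432236 + 0.25·(-0.557611) = 0.292833
t=0.750000, y=0.292833: f=-0.704070 → y ← 0.292833 + 0.25·(-0.704070) = 0.116815
t=1.000000, y=0.116815: f=-0.924621 → y ← 0.116815 + 0.25·(-0.924621) = -0.114340
y(1.25) ≈ -0.1143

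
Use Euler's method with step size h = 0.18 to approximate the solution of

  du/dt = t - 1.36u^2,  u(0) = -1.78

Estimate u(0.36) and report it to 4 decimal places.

Euler: u_{n+1} = u_n + h·f(t_n, u_n).
t=0.000000, u=-1.780000: f=-4.309024 → u ← -1.780000 + 0.18·(-4.309024) = -2.555624
t=0.180000, u=-2.555624: f=-8.702453 → u ← -2.555624 + 0.18·(-8.702453) = -4.122066
u(0.36) ≈ -4.1221

-4.1221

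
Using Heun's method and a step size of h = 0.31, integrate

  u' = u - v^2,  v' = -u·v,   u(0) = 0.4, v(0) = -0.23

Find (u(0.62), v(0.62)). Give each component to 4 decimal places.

Heun on (u,v): k1 = f(x_n, state_n); k2 = f(x_n + h, state_n + h·k1); state_{n+1} = state_n + (h/2)·(k1 + k2).
0.000000: (0.400000, -0.230000)
  k1 = (0.347100, 0.092000)
  predictor → (0.507601, -0.201480)
  k2 = (0.467007, 0.102271)
  → (0.526187, -0.199888)
0.310000: (0.526187, -0.199888)
  k1 = (0.486231, 0.105178)
  predictor → (0.676918, -0.167283)
  k2 = (0.648935, 0.113237)
  → (0.702137, -0.166034)
(u(0.62), v(0.62)) ≈ (0.7021, -0.1660)

0.7021, -0.1660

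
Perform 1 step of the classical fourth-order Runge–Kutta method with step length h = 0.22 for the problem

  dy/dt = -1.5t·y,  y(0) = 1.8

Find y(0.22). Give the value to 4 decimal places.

RK4: k1 = f(t_n, y_n); k2 = f(t_n + h/2, y_n + (h/2)·k1); k3 = f(t_n + h/2, y_n + (h/2)·k2); k4 = f(t_n + h, y_n + h·k3); y_{n+1} = y_n + (h/6)·(k1 + 2k2 + 2k3 + k4).
t=0.000000, y=1.800000:
  k1 = f(0.000000, 1.800000) = 0.000000
  k2 = f(0.110000, 1.800000) = -0.297000
  k3 = f(0.110000, 1.767330) = -0.291609
  k4 = f(0.220000, 1.735846) = -0.572829
  y ← 1.800000 + (0.22/6)·(k1 + 2k2 + 2k3 + k4) = 1.735832
y(0.22) ≈ 1.7358

1.7358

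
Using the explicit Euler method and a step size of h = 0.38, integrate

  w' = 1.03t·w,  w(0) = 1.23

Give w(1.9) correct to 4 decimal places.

4.2285

Euler: w_{n+1} = w_n + h·f(t_n, w_n).
t=0.000000, w=1.230000: f=0.000000 → w ← 1.230000 + 0.38·0.000000 = 1.230000
t=0.380000, w=1.230000: f=0.481422 → w ← 1.230000 + 0.38·0.481422 = 1.412940
t=0.760000, w=1.412940: f=1.106050 → w ← 1.412940 + 0.38·1.106050 = 1.833239
t=1.140000, w=1.833239: f=2.152590 → w ← 1.833239 + 0.38·2.152590 = 2.651223
t=1.520000, w=2.651223: f=4.150755 → w ← 2.651223 + 0.38·4.150755 = 4.228510
w(1.9) ≈ 4.2285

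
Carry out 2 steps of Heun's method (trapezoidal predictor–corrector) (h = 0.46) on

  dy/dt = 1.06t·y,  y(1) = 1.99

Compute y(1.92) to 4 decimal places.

Heun: k1 = f(t_n, y_n); k2 = f(t_n + h, y_n + h·k1); y_{n+1} = y_n + (h/2)·(k1 + k2).
t=1.000000, y=1.990000:
  k1 = f(1.000000, 1.990000) = 2.109400
  k2 = f(1.460000, 2.960324) = 4.581397
  y ← 1.990000 + (0.46/2)·(2.109400 + 4.581397) = 3.528883
t=1.460000, y=3.528883:
  k1 = f(1.460000, 3.528883) = 5.461300
  k2 = f(1.920000, 6.041081) = 12.294809
  y ← 3.528883 + (0.46/2)·(5.461300 + 12.294809) = 7.612788
y(1.92) ≈ 7.6128

7.6128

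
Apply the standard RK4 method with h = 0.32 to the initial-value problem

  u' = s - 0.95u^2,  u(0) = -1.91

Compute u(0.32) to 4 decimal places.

-4.3753

RK4: k1 = f(s_n, u_n); k2 = f(s_n + h/2, u_n + (h/2)·k1); k3 = f(s_n + h/2, u_n + (h/2)·k2); k4 = f(s_n + h, u_n + h·k3); u_{n+1} = u_n + (h/6)·(k1 + 2k2 + 2k3 + k4).
s=0.000000, u=-1.910000:
  k1 = f(0.000000, -1.910000) = -3.465695
  k2 = f(0.160000, -2.464511) = -5.610125
  k3 = f(0.160000, -2.807620) = -7.328593
  k4 = f(0.320000, -4.255150) = -16.880985
  u ← -1.910000 + (0.32/6)·(k1 + 2k2 + 2k3 + k4) = -4.375286
u(0.32) ≈ -4.3753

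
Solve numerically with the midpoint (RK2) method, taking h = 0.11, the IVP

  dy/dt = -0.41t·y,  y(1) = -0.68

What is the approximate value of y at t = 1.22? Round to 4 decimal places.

-0.6152

Midpoint: k1 = f(t_n, y_n); k2 = f(t_n + h/2, y_n + (h/2)·k1); y_{n+1} = y_n + h·k2.
t=1.000000, y=-0.680000:
  k1 = f(1.000000, -0.680000) = 0.278800
  k2 = f(1.055000, -0.664666) = 0.287501
  y ← -0.680000 + 0.11·0.287501 = -0.648375
t=1.110000, y=-0.648375:
  k1 = f(1.110000, -0.648375) = 0.295075
  k2 = f(1.165000, -0.632146) = 0.301944
  y ← -0.648375 + 0.11·0.301944 = -0.615161
y(1.22) ≈ -0.6152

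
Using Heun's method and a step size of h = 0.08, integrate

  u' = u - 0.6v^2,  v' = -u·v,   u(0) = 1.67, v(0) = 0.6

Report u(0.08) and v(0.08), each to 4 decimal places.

Heun on (u,v): k1 = f(t_n, state_n); k2 = f(t_n + h, state_n + h·k1); state_{n+1} = state_n + (h/2)·(k1 + k2).
0.000000: (1.670000, 0.600000)
  k1 = (1.454000, -1.002000)
  predictor → (1.786320, 0.519840)
  k2 = (1.624180, -0.928601)
  → (1.793127, 0.522776)
(u(0.08), v(0.08)) ≈ (1.7931, 0.5228)

1.7931, 0.5228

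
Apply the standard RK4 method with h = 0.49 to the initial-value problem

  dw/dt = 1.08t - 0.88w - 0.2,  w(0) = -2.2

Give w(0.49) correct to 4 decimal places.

RK4: k1 = f(t_n, w_n); k2 = f(t_n + h/2, w_n + (h/2)·k1); k3 = f(t_n + h/2, w_n + (h/2)·k2); k4 = f(t_n + h, w_n + h·k3); w_{n+1} = w_n + (h/6)·(k1 + 2k2 + 2k3 + k4).
t=0.000000, w=-2.200000:
  k1 = f(0.000000, -2.200000) = 1.736000
  k2 = f(0.245000, -1.774680) = 1.626318
  k3 = f(0.245000, -1.801552) = 1.649966
  k4 = f(0.490000, -1.391517) = 1.553735
  w ← -2.200000 + (0.49/6)·(k1 + 2k2 + 2k3 + k4) = -1.396212
w(0.49) ≈ -1.3962

-1.3962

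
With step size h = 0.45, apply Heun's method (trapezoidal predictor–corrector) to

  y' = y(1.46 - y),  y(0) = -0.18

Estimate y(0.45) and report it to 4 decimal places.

Heun: k1 = f(x_n, y_n); k2 = f(x_n + h, y_n + h·k1); y_{n+1} = y_n + (h/2)·(k1 + k2).
x=0.000000, y=-0.180000:
  k1 = f(0.000000, -0.180000) = -0.295200
  k2 = f(0.450000, -0.312840) = -0.554615
  y ← -0.180000 + (0.45/2)·(-0.295200 + (-0.554615)) = -0.371208
y(0.45) ≈ -0.3712

-0.3712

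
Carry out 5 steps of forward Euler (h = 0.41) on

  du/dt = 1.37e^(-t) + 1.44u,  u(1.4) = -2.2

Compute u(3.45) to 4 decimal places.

Euler: u_{n+1} = u_n + h·f(t_n, u_n).
t=1.400000, u=-2.200000: f=-2.830162 → u ← -2.200000 + 0.41·(-2.830162) = -3.360366
t=1.810000, u=-3.360366: f=-4.614722 → u ← -3.360366 + 0.41·(-4.614722) = -5.252402
t=2.220000, u=-5.252402: f=-7.414665 → u ← -5.252402 + 0.41·(-7.414665) = -8.292415
t=2.630000, u=-8.292415: f=-11.842330 → u ← -8.292415 + 0.41·(-11.842330) = -13.147770
t=3.040000, u=-13.147770: f=-18.867255 → u ← -13.147770 + 0.41·(-18.867255) = -20.883345
u(3.45) ≈ -20.8833

-20.8833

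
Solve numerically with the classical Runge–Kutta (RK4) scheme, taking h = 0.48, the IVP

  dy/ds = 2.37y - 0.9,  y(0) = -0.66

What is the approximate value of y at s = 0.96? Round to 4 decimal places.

RK4: k1 = f(s_n, y_n); k2 = f(s_n + h/2, y_n + (h/2)·k1); k3 = f(s_n + h/2, y_n + (h/2)·k2); k4 = f(s_n + h, y_n + h·k3); y_{n+1} = y_n + (h/6)·(k1 + 2k2 + 2k3 + k4).
s=0.000000, y=-0.660000:
  k1 = f(0.000000, -0.660000) = -2.464200
  k2 = f(0.240000, -1.251408) = -3.865837
  k3 = f(0.240000, -1.587801) = -4.663088
  k4 = f(0.480000, -2.898282) = -7.768929
  y ← -0.660000 + (0.48/6)·(k1 + 2k2 + 2k3 + k4) = -2.843278
s=0.480000, y=-2.843278:
  k1 = f(0.480000, -2.843278) = -7.638570
  k2 = f(0.720000, -4.676535) = -11.983388
  k3 = f(0.720000, -5.719291) = -14.454721
  k4 = f(0.960000, -9.781544) = -24.082260
  y ← -2.843278 + (0.48/6)·(k1 + 2k2 + 2k3 + k4) = -9.611042
y(0.96) ≈ -9.6110

-9.6110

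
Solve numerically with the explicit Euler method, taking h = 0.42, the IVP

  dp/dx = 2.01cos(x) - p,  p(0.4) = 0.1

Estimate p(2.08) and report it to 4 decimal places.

0.4406

Euler: p_{n+1} = p_n + h·f(x_n, p_n).
x=0.400000, p=0.100000: f=1.751333 → p ← 0.100000 + 0.42·1.751333 = 0.835560
x=0.820000, p=0.835560: f=0.535705 → p ← 0.835560 + 0.42·0.535705 = 1.060556
x=1.240000, p=1.060556: f=-0.407715 → p ← 1.060556 + 0.42·(-0.407715) = 0.889315
x=1.660000, p=0.889315: f=-1.068377 → p ← 0.889315 + 0.42·(-1.068377) = 0.440597
p(2.08) ≈ 0.4406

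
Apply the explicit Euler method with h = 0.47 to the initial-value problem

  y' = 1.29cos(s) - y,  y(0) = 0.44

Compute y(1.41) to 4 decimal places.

0.8799

Euler: y_{n+1} = y_n + h·f(s_n, y_n).
s=0.000000, y=0.440000: f=0.850000 → y ← 0.440000 + 0.47·0.850000 = 0.839500
s=0.470000, y=0.839500: f=0.310623 → y ← 0.839500 + 0.47·0.310623 = 0.985493
s=0.940000, y=0.985493: f=-0.224666 → y ← 0.985493 + 0.47·(-0.224666) = 0.879900
y(1.41) ≈ 0.8799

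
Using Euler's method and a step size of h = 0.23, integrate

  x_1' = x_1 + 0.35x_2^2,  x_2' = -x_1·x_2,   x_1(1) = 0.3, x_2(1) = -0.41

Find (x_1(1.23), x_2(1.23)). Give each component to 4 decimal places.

0.3825, -0.3817

Euler on (x_1,x_2): x_1_{n+1} = x_1_n + h·x_1', x_2_{n+1} = x_2_n + h·x_2'.
1.000000: (0.300000, -0.410000); f=(0.358835, 0.123000) → (0.382532, -0.381710)
(x_1(1.23), x_2(1.23)) ≈ (0.3825, -0.3817)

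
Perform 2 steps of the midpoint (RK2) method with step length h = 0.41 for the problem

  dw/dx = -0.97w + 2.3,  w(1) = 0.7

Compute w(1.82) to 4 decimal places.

1.5953

Midpoint: k1 = f(x_n, w_n); k2 = f(x_n + h/2, w_n + (h/2)·k1); w_{n+1} = w_n + h·k2.
x=1.000000, w=0.700000:
  k1 = f(1.000000, 0.700000) = 1.621000
  k2 = f(1.205000, 1.032305) = 1.298664
  w ← 0.700000 + 0.41·1.298664 = 1.232452
x=1.410000, w=1.232452:
  k1 = f(1.410000, 1.232452) = 1.104521
  k2 = f(1.615000, 1.458879) = 0.884887
  w ← 1.232452 + 0.41·0.884887 = 1.595256
w(1.82) ≈ 1.5953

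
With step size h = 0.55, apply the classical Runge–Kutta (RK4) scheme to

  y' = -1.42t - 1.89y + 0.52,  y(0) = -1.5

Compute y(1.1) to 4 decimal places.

-0.4389

RK4: k1 = f(t_n, y_n); k2 = f(t_n + h/2, y_n + (h/2)·k1); k3 = f(t_n + h/2, y_n + (h/2)·k2); k4 = f(t_n + h, y_n + h·k3); y_{n+1} = y_n + (h/6)·(k1 + 2k2 + 2k3 + k4).
t=0.000000, y=-1.500000:
  k1 = f(0.000000, -1.500000) = 3.355000
  k2 = f(0.275000, -0.577375) = 1.220739
  k3 = f(0.275000, -1.164297) = 2.330021
  k4 = f(0.550000, -0.218488) = 0.151943
  y ← -1.500000 + (0.55/6)·(k1 + 2k2 + 2k3 + k4) = -0.527558
t=0.550000, y=-0.527558:
  k1 = f(0.550000, -0.527558) = 0.736084
  k2 = f(0.825000, -0.325135) = -0.036996
  k3 = f(0.825000, -0.537731) = 0.364812
  k4 = f(1.100000, -0.326911) = -0.424139
  y ← -0.527558 + (0.55/6)·(k1 + 2k2 + 2k3 + k4) = -0.438863
y(1.1) ≈ -0.4389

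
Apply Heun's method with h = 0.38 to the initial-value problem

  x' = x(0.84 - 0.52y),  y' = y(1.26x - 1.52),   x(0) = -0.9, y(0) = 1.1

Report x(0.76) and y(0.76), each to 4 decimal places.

Heun on (x,y): k1 = f(t_n, state_n); k2 = f(t_n + h, state_n + h·k1); state_{n+1} = state_n + (h/2)·(k1 + k2).
0.000000: (-0.900000, 1.100000)
  k1 = (-0.241200, -2.919400)
  predictor → (-0.991656, -0.009372)
  k2 = (-0.837824, 0.025956)
  → (-1.105015, 0.550246)
0.380000: (-1.105015, 0.550246)
  k1 = (-0.612037, -1.602490)
  predictor → (-1.337589, -0.058701)
  k2 = (-1.164403, 0.188157)
  → (-1.442538, 0.281522)
(x(0.76), y(0.76)) ≈ (-1.4425, 0.2815)

-1.4425, 0.2815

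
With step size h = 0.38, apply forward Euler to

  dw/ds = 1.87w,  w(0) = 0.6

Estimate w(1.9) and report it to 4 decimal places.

8.7881

Euler: w_{n+1} = w_n + h·f(s_n, w_n).
s=0.000000, w=0.600000: f=1.122000 → w ← 0.600000 + 0.38·1.122000 = 1.026360
s=0.380000, w=1.026360: f=1.919293 → w ← 1.026360 + 0.38·1.919293 = 1.755691
s=0.760000, w=1.755691: f=3.283143 → w ← 1.755691 + 0.38·3.283143 = 3.003286
s=1.140000, w=3.003286: f=5.616144 → w ← 3.003286 + 0.38·5.616144 = 5.137421
s=1.520000, w=5.137421: f=9.606976 → w ← 5.137421 + 0.38·9.606976 = 8.788072
w(1.9) ≈ 8.7881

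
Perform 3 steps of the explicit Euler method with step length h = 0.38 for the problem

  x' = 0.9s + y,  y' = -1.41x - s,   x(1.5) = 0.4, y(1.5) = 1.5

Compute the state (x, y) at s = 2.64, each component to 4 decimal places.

2.8694, -2.9369

Euler on (x,y): x_{n+1} = x_n + h·x', y_{n+1} = y_n + h·y'.
1.500000: (0.400000, 1.500000); f=(2.850000, -2.064000) → (1.483000, 0.715680)
1.880000: (1.483000, 0.715680); f=(2.407680, -3.971030) → (2.397918, -0.793311)
2.260000: (2.397918, -0.793311); f=(1.240689, -5.641065) → (2.869380, -2.936916)
(x(2.64), y(2.64)) ≈ (2.8694, -2.9369)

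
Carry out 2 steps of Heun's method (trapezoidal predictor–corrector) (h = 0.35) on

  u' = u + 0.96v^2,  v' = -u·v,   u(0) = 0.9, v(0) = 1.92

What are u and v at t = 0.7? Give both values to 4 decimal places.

3.6387, 0.5041

Heun on (u,v): k1 = f(t_n, state_n); k2 = f(t_n + h, state_n + h·k1); state_{n+1} = state_n + (h/2)·(k1 + k2).
0.000000: (0.900000, 1.920000)
  k1 = (4.438944, -1.728000)
  predictor → (2.453630, 1.315200)
  k2 = (4.114191, -3.227015)
  → (2.396799, 1.052872)
0.350000: (2.396799, 1.052872)
  k1 = (3.460997, -2.523523)
  predictor → (3.608148, 0.169639)
  k2 = (3.635774, -0.612084)
  → (3.638734, 0.504141)
(u(0.7), v(0.7)) ≈ (3.6387, 0.5041)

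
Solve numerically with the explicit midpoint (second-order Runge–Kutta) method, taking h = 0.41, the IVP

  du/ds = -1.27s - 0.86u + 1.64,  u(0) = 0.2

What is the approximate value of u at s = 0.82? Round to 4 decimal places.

0.6892

Midpoint: k1 = f(s_n, u_n); k2 = f(s_n + h/2, u_n + (h/2)·k1); u_{n+1} = u_n + h·k2.
s=0.000000, u=0.200000:
  k1 = f(0.000000, 0.200000) = 1.468000
  k2 = f(0.205000, 0.500940) = 0.948842
  u ← 0.200000 + 0.41·0.948842 = 0.589025
s=0.410000, u=0.589025:
  k1 = f(0.410000, 0.589025) = 0.612738
  k2 = f(0.615000, 0.714636) = 0.244363
  u ← 0.589025 + 0.41·0.244363 = 0.689214
u(0.82) ≈ 0.6892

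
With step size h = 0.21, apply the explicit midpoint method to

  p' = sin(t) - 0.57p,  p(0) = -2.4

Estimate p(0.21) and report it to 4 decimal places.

Midpoint: k1 = f(t_n, p_n); k2 = f(t_n + h/2, p_n + (h/2)·k1); p_{n+1} = p_n + h·k2.
t=0.000000, p=-2.400000:
  k1 = f(0.000000, -2.400000) = 1.368000
  k2 = f(0.105000, -2.256360) = 1.390932
  p ← -2.400000 + 0.21·1.390932 = -2.107904
p(0.21) ≈ -2.1079

-2.1079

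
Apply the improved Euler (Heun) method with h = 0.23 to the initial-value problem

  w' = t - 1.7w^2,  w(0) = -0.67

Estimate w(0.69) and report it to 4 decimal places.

-1.8403

Heun: k1 = f(t_n, w_n); k2 = f(t_n + h, w_n + h·k1); w_{n+1} = w_n + (h/2)·(k1 + k2).
t=0.000000, w=-0.670000:
  k1 = f(0.000000, -0.670000) = -0.763130
  k2 = f(0.230000, -0.845520) = -0.985337
  w ← -0.670000 + (0.23/2)·(-0.763130 + (-0.985337)) = -0.871074
t=0.230000, w=-0.871074:
  k1 = f(0.230000, -0.871074) = -1.059908
  k2 = f(0.460000, -1.114852) = -1.652923
  w ← -0.871074 + (0.23/2)·(-1.059908 + (-1.652923)) = -1.183049
t=0.460000, w=-1.183049:
  k1 = f(0.460000, -1.183049) = -1.919329
  k2 = f(0.690000, -1.624495) = -3.796273
  w ← -1.183049 + (0.23/2)·(-1.919329 + (-3.796273)) = -1.840343
w(0.69) ≈ -1.8403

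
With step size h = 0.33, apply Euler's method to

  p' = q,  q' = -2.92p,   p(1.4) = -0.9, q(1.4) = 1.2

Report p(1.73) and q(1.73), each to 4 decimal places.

-0.5040, 2.0672

Euler on (p,q): p_{n+1} = p_n + h·p', q_{n+1} = q_n + h·q'.
1.400000: (-0.900000, 1.200000); f=(1.200000, 2.628000) → (-0.504000, 2.067240)
(p(1.73), q(1.73)) ≈ (-0.5040, 2.0672)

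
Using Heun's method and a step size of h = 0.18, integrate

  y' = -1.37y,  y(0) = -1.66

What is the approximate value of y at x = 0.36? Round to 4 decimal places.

Heun: k1 = f(x_n, y_n); k2 = f(x_n + h, y_n + h·k1); y_{n+1} = y_n + (h/2)·(k1 + k2).
x=0.000000, y=-1.660000:
  k1 = f(0.000000, -1.660000) = 2.274200
  k2 = f(0.180000, -1.250644) = 1.713382
  y ← -1.660000 + (0.18/2)·(2.274200 + 1.713382) = -1.301118
x=0.180000, y=-1.301118:
  k1 = f(0.180000, -1.301118) = 1.782531
  k2 = f(0.360000, -0.980262) = 1.342959
  y ← -1.301118 + (0.18/2)·(1.782531 + 1.342959) = -1.019823
y(0.36) ≈ -1.0198

-1.0198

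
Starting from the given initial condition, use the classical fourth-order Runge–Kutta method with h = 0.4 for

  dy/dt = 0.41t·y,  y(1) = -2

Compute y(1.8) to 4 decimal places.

RK4: k1 = f(t_n, y_n); k2 = f(t_n + h/2, y_n + (h/2)·k1); k3 = f(t_n + h/2, y_n + (h/2)·k2); k4 = f(t_n + h, y_n + h·k3); y_{n+1} = y_n + (h/6)·(k1 + 2k2 + 2k3 + k4).
t=1.000000, y=-2.000000:
  k1 = f(1.000000, -2.000000) = -0.820000
  k2 = f(1.200000, -2.164000) = -1.064688
  k3 = f(1.200000, -2.212938) = -1.088765
  k4 = f(1.400000, -2.435506) = -1.397981
  y ← -2.000000 + (0.4/6)·(k1 + 2k2 + 2k3 + k4) = -2.434992
t=1.400000, y=-2.434992:
  k1 = f(1.400000, -2.434992) = -1.397686
  k2 = f(1.600000, -2.714530) = -1.780731
  k3 = f(1.600000, -2.791139) = -1.830987
  k4 = f(1.800000, -3.167387) = -2.337532
  y ← -2.434992 + (0.4/6)·(k1 + 2k2 + 2k3 + k4) = -3.165569
y(1.8) ≈ -3.1656

-3.1656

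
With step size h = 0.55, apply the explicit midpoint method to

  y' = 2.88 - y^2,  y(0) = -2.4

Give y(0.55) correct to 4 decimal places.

Midpoint: k1 = f(s_n, y_n); k2 = f(s_n + h/2, y_n + (h/2)·k1); y_{n+1} = y_n + h·k2.
s=0.000000, y=-2.400000:
  k1 = f(0.000000, -2.400000) = -2.880000
  k2 = f(0.275000, -3.192000) = -7.308864
  y ← -2.400000 + 0.55·(-7.308864) = -6.419875
y(0.55) ≈ -6.4199

-6.4199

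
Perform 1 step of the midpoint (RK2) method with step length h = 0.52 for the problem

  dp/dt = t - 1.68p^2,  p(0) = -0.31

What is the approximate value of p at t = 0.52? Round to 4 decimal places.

-0.2830

Midpoint: k1 = f(t_n, p_n); k2 = f(t_n + h/2, p_n + (h/2)·k1); p_{n+1} = p_n + h·k2.
t=0.000000, p=-0.310000:
  k1 = f(0.000000, -0.310000) = -0.161448
  k2 = f(0.260000, -0.351976) = 0.051869
  p ← -0.310000 + 0.52·0.051869 = -0.283028
p(0.52) ≈ -0.2830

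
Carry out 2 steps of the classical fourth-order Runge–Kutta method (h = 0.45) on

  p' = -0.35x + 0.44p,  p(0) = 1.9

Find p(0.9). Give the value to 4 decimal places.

2.6607

RK4: k1 = f(x_n, p_n); k2 = f(x_n + h/2, p_n + (h/2)·k1); k3 = f(x_n + h/2, p_n + (h/2)·k2); k4 = f(x_n + h, p_n + h·k3); p_{n+1} = p_n + (h/6)·(k1 + 2k2 + 2k3 + k4).
x=0.000000, p=1.900000:
  k1 = f(0.000000, 1.900000) = 0.836000
  k2 = f(0.225000, 2.088100) = 0.840014
  k3 = f(0.225000, 2.089003) = 0.840411
  k4 = f(0.450000, 2.278185) = 0.844901
  p ← 1.900000 + (0.45/6)·(k1 + 2k2 + 2k3 + k4) = 2.278131
x=0.450000, p=2.278131:
  k1 = f(0.450000, 2.278131) = 0.844878
  k2 = f(0.675000, 2.468229) = 0.849771
  k3 = f(0.675000, 2.469330) = 0.850255
  k4 = f(0.900000, 2.660746) = 0.855728
  p ← 2.278131 + (0.45/6)·(k1 + 2k2 + 2k3 + k4) = 2.660681
p(0.9) ≈ 2.6607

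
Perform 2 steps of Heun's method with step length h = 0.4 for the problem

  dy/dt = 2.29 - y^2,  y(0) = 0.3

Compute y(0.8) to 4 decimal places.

Heun: k1 = f(t_n, y_n); k2 = f(t_n + h, y_n + h·k1); y_{n+1} = y_n + (h/2)·(k1 + k2).
t=0.000000, y=0.300000:
  k1 = f(0.000000, 0.300000) = 2.200000
  k2 = f(0.400000, 1.180000) = 0.897600
  y ← 0.300000 + (0.4/2)·(2.200000 + 0.897600) = 0.919520
t=0.400000, y=0.919520:
  k1 = f(0.400000, 0.919520) = 1.444483
  k2 = f(0.800000, 1.497313) = 0.048053
  y ← 0.919520 + (0.4/2)·(1.444483 + 0.048053) = 1.218027
y(0.8) ≈ 1.2180

1.2180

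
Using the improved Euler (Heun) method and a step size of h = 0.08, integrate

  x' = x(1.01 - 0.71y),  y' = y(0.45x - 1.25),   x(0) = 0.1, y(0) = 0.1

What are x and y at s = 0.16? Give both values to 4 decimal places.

0.1163, 0.0825

Heun on (x,y): k1 = f(s_n, state_n); k2 = f(s_n + h, state_n + h·k1); state_{n+1} = state_n + (h/2)·(k1 + k2).
0.000000: (0.100000, 0.100000)
  k1 = (0.093900, -0.120500)
  predictor → (0.107512, 0.090360)
  k2 = (0.101690, -0.108578)
  → (0.107824, 0.090837)
0.080000: (0.107824, 0.090837)
  k1 = (0.101948, -0.109139)
  predictor → (0.115979, 0.082106)
  k2 = (0.110378, -0.098347)
  → (0.116317, 0.082537)
(x(0.16), y(0.16)) ≈ (0.1163, 0.0825)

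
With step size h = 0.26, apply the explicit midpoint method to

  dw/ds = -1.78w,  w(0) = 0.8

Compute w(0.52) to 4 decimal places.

Midpoint: k1 = f(s_n, w_n); k2 = f(s_n + h/2, w_n + (h/2)·k1); w_{n+1} = w_n + h·k2.
s=0.000000, w=0.800000:
  k1 = f(0.000000, 0.800000) = -1.424000
  k2 = f(0.130000, 0.614880) = -1.094486
  w ← 0.800000 + 0.26·(-1.094486) = 0.515434
s=0.260000, w=0.515434:
  k1 = f(0.260000, 0.515434) = -0.917472
  k2 = f(0.390000, 0.396162) = -0.705169
  w ← 0.515434 + 0.26·(-0.705169) = 0.332090
w(0.52) ≈ 0.3321

0.3321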